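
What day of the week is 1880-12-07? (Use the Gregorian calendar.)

Tuesday

Doomsday rule: the anchor day for the 1800s is Friday. For year 80: 80÷12 = 6 r 8, and 8÷4 = 2, so 6+8+2 = 16.
Friday + 16 ≡ Sunday — that's 1880's doomsday.
In December the doomsday date is Dec 12.
Dec 7 is 5 days before Dec 12; 5 mod 7 = 5, so Sunday − 5 = Tuesday.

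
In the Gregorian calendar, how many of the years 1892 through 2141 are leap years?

61

Multiples of 4 in [1892,2141]: 63.
Of those, multiples of 100: 3 (not leap unless ÷400).
Multiples of 400: 1.
Leap years = 63 − 3 + 1 = 61.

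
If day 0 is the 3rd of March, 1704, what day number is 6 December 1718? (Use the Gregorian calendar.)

5391

Mar 3, 1704 → Mar 3, 1705: 365 days.
Mar 3, 1705 → Mar 3, 1706: 365 days.
Mar 3, 1706 → Mar 3, 1707: 365 days.
Mar 3, 1707 → Mar 3, 1708: 366 days (Feb 29, 1708 is in that span).
Mar 3, 1708 → Mar 3, 1709: 365 days.
Mar 3, 1709 → Mar 3, 1710: 365 days.
Mar 3, 1710 → Mar 3, 1711: 365 days.
Mar 3, 1711 → Mar 3, 1712: 366 days (Feb 29, 1712 is in that span).
Mar 3, 1712 → Mar 3, 1713: 365 days.
Mar 3, 1713 → Mar 3, 1714: 365 days.
Mar 3, 1714 → Mar 3, 1715: 365 days.
Mar 3, 1715 → Mar 3, 1716: 366 days (Feb 29, 1716 is in that span).
Mar 3, 1716 → Mar 3, 1717: 365 days.
Mar 3, 1717 → Mar 3, 1718: 365 days.
Mar 3, 1718 → Apr 3, 1718: 31 days (March has 31).
Apr 3, 1718 → May 3, 1718: 30 days (April has 30).
May 3, 1718 → Jun 3, 1718: 31 days (May has 31).
Jun 3, 1718 → Jul 3, 1718: 30 days (June has 30).
Jul 3, 1718 → Aug 3, 1718: 31 days (July has 31).
Aug 3, 1718 → Sep 3, 1718: 31 days (August has 31).
Sep 3, 1718 → Oct 3, 1718: 30 days (September has 30).
Oct 3, 1718 → Nov 3, 1718: 31 days (October has 31).
Nov 3, 1718 → Dec 3, 1718: 30 days (November has 30).
Dec 3, 1718 → Dec 6, 1718: 3 days.
Total: 5391 days.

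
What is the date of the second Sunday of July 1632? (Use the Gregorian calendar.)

July 1, 1632 is a Thursday.
The first Sunday is therefore July 4 (3 days later).
The second Sunday is 4 + 1×7 = July 11.

July 11, 1632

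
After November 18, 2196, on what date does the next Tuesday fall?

November 22, 2196

Nov 18, 2196 is a Friday.
From Friday to the next Tuesday is 4 days.
Nov 18, 2196 + 4 = Nov 22, 2196.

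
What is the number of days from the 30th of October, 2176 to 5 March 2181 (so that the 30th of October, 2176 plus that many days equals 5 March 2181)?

Oct 30, 2176 → Oct 30, 2177: 365 days.
Oct 30, 2177 → Oct 30, 2178: 365 days.
Oct 30, 2178 → Oct 30, 2179: 365 days.
Oct 30, 2179 → Oct 30, 2180: 366 days (Feb 29, 2180 is in that span).
Oct 30, 2180 → Nov 30, 2180: 31 days (October has 31).
Nov 30, 2180 → Dec 30, 2180: 30 days (November has 30).
Dec 30, 2180 → Jan 30, 2181: 31 days (December has 31).
Jan 30, 2181 → Feb 28, 2181: 29 days (January has 31).
Feb 28, 2181 → Mar 5, 2181: 5 days.
Total: 1587 days.

1587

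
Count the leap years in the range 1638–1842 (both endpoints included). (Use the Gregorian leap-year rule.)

Multiples of 4 in [1638,1842]: 51.
Of those, multiples of 100: 2 (not leap unless ÷400).
Multiples of 400: 0.
Leap years = 51 − 2 + 0 = 49.

49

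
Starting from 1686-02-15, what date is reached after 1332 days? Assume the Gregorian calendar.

+365 (one year) → Feb 15, 1687 (967 left).
+365 (one year) → Feb 15, 1688 (602 left).
+366 (one year; includes Feb 29, 1688) → Feb 15, 1689 (236 left).
Feb has 28 days: +14 → Mar 1, 1689 (222 left).
Mar has 31 days: +31 → Apr 1, 1689 (191 left).
Apr has 30 days: +30 → May 1, 1689 (161 left).
May has 31 days: +31 → Jun 1, 1689 (130 left).
Jun has 30 days: +30 → Jul 1, 1689 (100 left).
Jul has 31 days: +31 → Aug 1, 1689 (69 left).
Aug has 31 days: +31 → Sep 1, 1689 (38 left).
Sep has 30 days: +30 → Oct 1, 1689 (8 left).
+8 → Oct 9, 1689.

October 9, 1689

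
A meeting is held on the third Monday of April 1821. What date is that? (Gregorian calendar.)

April 1, 1821 is a Sunday.
The first Monday is therefore April 2 (1 days later).
The third Monday is 2 + 2×7 = April 16.

April 16, 1821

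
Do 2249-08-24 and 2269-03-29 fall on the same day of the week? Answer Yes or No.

From Aug 24, 2249 to Mar 29, 2269 is 7157 days.
7157 mod 7 = 3, so they are different weekdays.
(Aug 24, 2249 is a Friday; Mar 29, 2269 is a Monday.)

No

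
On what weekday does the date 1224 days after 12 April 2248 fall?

First find the weekday of Apr 12, 2248. Doomsday rule: the anchor day for the 2200s is Friday. For year 48: 48÷12 = 4 r 0, and 0÷4 = 0, so 4+0+0 = 4.
Friday + 4 ≡ Tuesday — that's 2248's doomsday.
In April the doomsday date is Apr 4.
Apr 12 is 8 days after Apr 4; 8 mod 7 = 1, so Tuesday + 1 = Wednesday.
1224 mod 7 = 6, so 1224 days after a Wednesday is Wednesday + 6 = Tuesday.

Tuesday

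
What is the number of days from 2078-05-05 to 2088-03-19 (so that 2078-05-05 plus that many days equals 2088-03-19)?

3606

May 5, 2078 → May 5, 2079: 365 days.
May 5, 2079 → May 5, 2080: 366 days (Feb 29, 2080 is in that span).
May 5, 2080 → May 5, 2081: 365 days.
May 5, 2081 → May 5, 2082: 365 days.
May 5, 2082 → May 5, 2083: 365 days.
May 5, 2083 → May 5, 2084: 366 days (Feb 29, 2084 is in that span).
May 5, 2084 → May 5, 2085: 365 days.
May 5, 2085 → May 5, 2086: 365 days.
May 5, 2086 → May 5, 2087: 365 days.
May 5, 2087 → Jun 5, 2087: 31 days (May has 31).
Jun 5, 2087 → Jul 5, 2087: 30 days (June has 30).
Jul 5, 2087 → Aug 5, 2087: 31 days (July has 31).
Aug 5, 2087 → Sep 5, 2087: 31 days (August has 31).
Sep 5, 2087 → Oct 5, 2087: 30 days (September has 30).
Oct 5, 2087 → Nov 5, 2087: 31 days (October has 31).
Nov 5, 2087 → Dec 5, 2087: 30 days (November has 30).
Dec 5, 2087 → Jan 5, 2088: 31 days (December has 31).
Jan 5, 2088 → Feb 5, 2088: 31 days (January has 31).
Feb 5, 2088 → Mar 5, 2088: 29 days (February has 29).
Mar 5, 2088 → Mar 19, 2088: 14 days.
Total: 3606 days.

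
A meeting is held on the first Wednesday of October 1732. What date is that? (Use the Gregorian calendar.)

October 1, 1732 is a Wednesday.
The first Wednesday is therefore October 1 (same day).

October 1, 1732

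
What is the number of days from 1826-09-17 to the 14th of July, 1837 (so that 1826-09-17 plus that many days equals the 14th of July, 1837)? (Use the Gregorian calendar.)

Sep 17, 1826 → Sep 17, 1827: 365 days.
Sep 17, 1827 → Sep 17, 1828: 366 days (Feb 29, 1828 is in that span).
Sep 17, 1828 → Sep 17, 1829: 365 days.
Sep 17, 1829 → Sep 17, 1830: 365 days.
Sep 17, 1830 → Sep 17, 1831: 365 days.
Sep 17, 1831 → Sep 17, 1832: 366 days (Feb 29, 1832 is in that span).
Sep 17, 1832 → Sep 17, 1833: 365 days.
Sep 17, 1833 → Sep 17, 1834: 365 days.
Sep 17, 1834 → Sep 17, 1835: 365 days.
Sep 17, 1835 → Sep 17, 1836: 366 days (Feb 29, 1836 is in that span).
Sep 17, 1836 → Oct 17, 1836: 30 days (September has 30).
Oct 17, 1836 → Nov 17, 1836: 31 days (October has 31).
Nov 17, 1836 → Dec 17, 1836: 30 days (November has 30).
Dec 17, 1836 → Jan 17, 1837: 31 days (December has 31).
Jan 17, 1837 → Feb 17, 1837: 31 days (January has 31).
Feb 17, 1837 → Mar 17, 1837: 28 days (February has 28).
Mar 17, 1837 → Apr 17, 1837: 31 days (March has 31).
Apr 17, 1837 → May 17, 1837: 30 days (April has 30).
May 17, 1837 → Jun 17, 1837: 31 days (May has 31).
Jun 17, 1837 → Jul 14, 1837: 27 days.
Total: 3953 days.

3953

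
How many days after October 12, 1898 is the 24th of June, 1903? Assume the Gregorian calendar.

1715

Oct 12, 1898 → Oct 12, 1899: 365 days.
Oct 12, 1899 → Oct 12, 1900: 365 days.
Oct 12, 1900 → Oct 12, 1901: 365 days.
Oct 12, 1901 → Oct 12, 1902: 365 days.
Oct 12, 1902 → Nov 12, 1902: 31 days (October has 31).
Nov 12, 1902 → Dec 12, 1902: 30 days (November has 30).
Dec 12, 1902 → Jan 12, 1903: 31 days (December has 31).
Jan 12, 1903 → Feb 12, 1903: 31 days (January has 31).
Feb 12, 1903 → Mar 12, 1903: 28 days (February has 28).
Mar 12, 1903 → Apr 12, 1903: 31 days (March has 31).
Apr 12, 1903 → May 12, 1903: 30 days (April has 30).
May 12, 1903 → Jun 12, 1903: 31 days (May has 31).
Jun 12, 1903 → Jun 24, 1903: 12 days.
Total: 1715 days.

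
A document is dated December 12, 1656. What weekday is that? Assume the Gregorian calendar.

Tuesday

Doomsday rule: the anchor day for the 1600s is Tuesday. For year 56: 56÷12 = 4 r 8, and 8÷4 = 2, so 4+8+2 = 14.
Tuesday + 14 ≡ Tuesday — that's 1656's doomsday.
In December the doomsday date is Dec 12.
Dec 12 is the doomsday itself: Tuesday.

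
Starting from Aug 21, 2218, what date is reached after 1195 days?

+365 (one year) → Aug 21, 2219 (830 left).
+366 (one year; includes Feb 29, 2220) → Aug 21, 2220 (464 left).
+365 (one year) → Aug 21, 2221 (99 left).
Aug has 31 days: +11 → Sep 1, 2221 (88 left).
Sep has 30 days: +30 → Oct 1, 2221 (58 left).
Oct has 31 days: +31 → Nov 1, 2221 (27 left).
+27 → Nov 28, 2221.

November 28, 2221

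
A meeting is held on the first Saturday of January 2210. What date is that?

January 6, 2210

January 1, 2210 is a Monday.
The first Saturday is therefore January 6 (5 days later).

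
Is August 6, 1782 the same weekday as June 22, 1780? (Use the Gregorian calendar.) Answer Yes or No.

From Jun 22, 1780 to Aug 6, 1782 is 775 days.
775 mod 7 = 5, so they are different weekdays.
(Jun 22, 1780 is a Thursday; Aug 6, 1782 is a Tuesday.)

No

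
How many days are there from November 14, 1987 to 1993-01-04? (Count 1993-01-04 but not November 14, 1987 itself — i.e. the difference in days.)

1878

Nov 14, 1987 → Nov 14, 1988: 366 days (Feb 29, 1988 is in that span).
Nov 14, 1988 → Nov 14, 1989: 365 days.
Nov 14, 1989 → Nov 14, 1990: 365 days.
Nov 14, 1990 → Nov 14, 1991: 365 days.
Nov 14, 1991 → Nov 14, 1992: 366 days (Feb 29, 1992 is in that span).
Nov 14, 1992 → Dec 14, 1992: 30 days (November has 30).
Dec 14, 1992 → Jan 4, 1993: 21 days.
Total: 1878 days.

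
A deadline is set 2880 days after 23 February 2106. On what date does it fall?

+365 (one year) → Feb 23, 2107 (2515 left).
+365 (one year) → Feb 23, 2108 (2150 left).
+366 (one year; includes Feb 29, 2108) → Feb 23, 2109 (1784 left).
+365 (one year) → Feb 23, 2110 (1419 left).
+365 (one year) → Feb 23, 2111 (1054 left).
+365 (one year) → Feb 23, 2112 (689 left).
+366 (one year; includes Feb 29, 2112) → Feb 23, 2113 (323 left).
Feb has 28 days: +6 → Mar 1, 2113 (317 left).
Mar has 31 days: +31 → Apr 1, 2113 (286 left).
Apr has 30 days: +30 → May 1, 2113 (256 left).
May has 31 days: +31 → Jun 1, 2113 (225 left).
Jun has 30 days: +30 → Jul 1, 2113 (195 left).
Jul has 31 days: +31 → Aug 1, 2113 (164 left).
Aug has 31 days: +31 → Sep 1, 2113 (133 left).
Sep has 30 days: +30 → Oct 1, 2113 (103 left).
Oct has 31 days: +31 → Nov 1, 2113 (72 left).
Nov has 30 days: +30 → Dec 1, 2113 (42 left).
Dec has 31 days: +31 → Jan 1, 2114 (11 left).
+11 → Jan 12, 2114.

January 12, 2114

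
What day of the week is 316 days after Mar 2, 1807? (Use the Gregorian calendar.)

Tuesday

Mar 2, 1807 is a Monday.
316 mod 7 = 1, so 316 days after a Monday is Monday + 1 = Tuesday.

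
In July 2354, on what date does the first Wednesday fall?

July 1, 2354 is a Thursday.
The first Wednesday is therefore July 7 (6 days later).

July 7, 2354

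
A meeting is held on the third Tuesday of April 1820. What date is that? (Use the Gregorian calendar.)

April 18, 1820

April 1, 1820 is a Saturday.
The first Tuesday is therefore April 4 (3 days later).
The third Tuesday is 4 + 2×7 = April 18.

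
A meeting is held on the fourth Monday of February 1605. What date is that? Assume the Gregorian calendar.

February 1, 1605 is a Tuesday.
The first Monday is therefore February 7 (6 days later).
The fourth Monday is 7 + 3×7 = February 28.

February 28, 1605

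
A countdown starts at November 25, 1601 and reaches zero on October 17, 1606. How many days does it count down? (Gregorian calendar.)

Nov 25, 1601 → Nov 25, 1602: 365 days.
Nov 25, 1602 → Nov 25, 1603: 365 days.
Nov 25, 1603 → Nov 25, 1604: 366 days (Feb 29, 1604 is in that span).
Nov 25, 1604 → Nov 25, 1605: 365 days.
Nov 25, 1605 → Dec 25, 1605: 30 days (November has 30).
Dec 25, 1605 → Jan 25, 1606: 31 days (December has 31).
Jan 25, 1606 → Feb 25, 1606: 31 days (January has 31).
Feb 25, 1606 → Mar 25, 1606: 28 days (February has 28).
Mar 25, 1606 → Apr 25, 1606: 31 days (March has 31).
Apr 25, 1606 → May 25, 1606: 30 days (April has 30).
May 25, 1606 → Jun 25, 1606: 31 days (May has 31).
Jun 25, 1606 → Jul 25, 1606: 30 days (June has 30).
Jul 25, 1606 → Aug 25, 1606: 31 days (July has 31).
Aug 25, 1606 → Sep 25, 1606: 31 days (August has 31).
Sep 25, 1606 → Oct 17, 1606: 22 days.
Total: 1787 days.

1787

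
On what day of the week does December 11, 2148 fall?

Doomsday rule: the anchor day for the 2100s is Sunday. For year 48: 48÷12 = 4 r 0, and 0÷4 = 0, so 4+0+0 = 4.
Sunday + 4 ≡ Thursday — that's 2148's doomsday.
In December the doomsday date is Dec 12.
Dec 11 is 1 day before Dec 12; 1 mod 7 = 1, so Thursday − 1 = Wednesday.

Wednesday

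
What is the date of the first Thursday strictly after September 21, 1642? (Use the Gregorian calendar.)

September 25, 1642

Sep 21, 1642 is a Sunday.
From Sunday to the next Thursday is 4 days.
Sep 21, 1642 + 4 = Sep 25, 1642.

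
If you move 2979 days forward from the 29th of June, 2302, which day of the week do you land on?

First find the weekday of Jun 29, 2302. Doomsday rule: the anchor day for the 2300s is Wednesday. For year 02: 2÷12 = 0 r 2, and 2÷4 = 0, so 0+2+0 = 2.
Wednesday + 2 ≡ Friday — that's 2302's doomsday.
In June the doomsday date is Jun 6.
Jun 29 is 23 days after Jun 6; 23 mod 7 = 2, so Friday + 2 = Sunday.
2979 mod 7 = 4, so 2979 days after a Sunday is Sunday + 4 = Thursday.

Thursday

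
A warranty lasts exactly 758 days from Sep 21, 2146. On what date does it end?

+365 (one year) → Sep 21, 2147 (393 left).
Sep has 30 days: +10 → Oct 1, 2147 (383 left).
Oct has 31 days: +31 → Nov 1, 2147 (352 left).
Nov has 30 days: +30 → Dec 1, 2147 (322 left).
Dec has 31 days: +31 → Jan 1, 2148 (291 left).
Jan has 31 days: +31 → Feb 1, 2148 (260 left).
Feb has 29 days: +29 → Mar 1, 2148 (231 left).
Mar has 31 days: +31 → Apr 1, 2148 (200 left).
Apr has 30 days: +30 → May 1, 2148 (170 left).
May has 31 days: +31 → Jun 1, 2148 (139 left).
Jun has 30 days: +30 → Jul 1, 2148 (109 left).
Jul has 31 days: +31 → Aug 1, 2148 (78 left).
Aug has 31 days: +31 → Sep 1, 2148 (47 left).
Sep has 30 days: +30 → Oct 1, 2148 (17 left).
+17 → Oct 18, 2148.

October 18, 2148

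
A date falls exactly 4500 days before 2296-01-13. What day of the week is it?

Jan 13, 2296 is a Monday.
4500 mod 7 = 6, so 4500 days before a Monday is Monday − 6 = Tuesday.

Tuesday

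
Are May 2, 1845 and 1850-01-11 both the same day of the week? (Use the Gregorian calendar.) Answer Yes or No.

Yes

From May 2, 1845 to Jan 11, 1850 is 1715 days.
1715 mod 7 = 0, so they are the same weekday.
(May 2, 1845 is a Friday; Jan 11, 1850 is a Friday.)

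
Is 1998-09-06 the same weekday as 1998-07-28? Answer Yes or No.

No

From Jul 28, 1998 to Sep 6, 1998 is 40 days.
40 mod 7 = 5, so they are different weekdays.
(Jul 28, 1998 is a Tuesday; Sep 6, 1998 is a Sunday.)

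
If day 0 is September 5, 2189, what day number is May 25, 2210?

Sep 5, 2189 → Sep 5, 2190: 365 days.
Sep 5, 2190 → Sep 5, 2191: 365 days.
Sep 5, 2191 → Sep 5, 2192: 366 days (Feb 29, 2192 is in that span).
Sep 5, 2192 → Sep 5, 2193: 365 days.
Sep 5, 2193 → Sep 5, 2194: 365 days.
Sep 5, 2194 → Sep 5, 2195: 365 days.
Sep 5, 2195 → Sep 5, 2196: 366 days (Feb 29, 2196 is in that span).
Sep 5, 2196 → Sep 5, 2197: 365 days.
Sep 5, 2197 → Sep 5, 2198: 365 days.
Sep 5, 2198 → Sep 5, 2199: 365 days.
Sep 5, 2199 → Sep 5, 2200: 365 days.
Sep 5, 2200 → Sep 5, 2201: 365 days.
Sep 5, 2201 → Sep 5, 2202: 365 days.
Sep 5, 2202 → Sep 5, 2203: 365 days.
Sep 5, 2203 → Sep 5, 2204: 366 days (Feb 29, 2204 is in that span).
Sep 5, 2204 → Sep 5, 2205: 365 days.
Sep 5, 2205 → Sep 5, 2206: 365 days.
Sep 5, 2206 → Sep 5, 2207: 365 days.
Sep 5, 2207 → Sep 5, 2208: 366 days (Feb 29, 2208 is in that span).
Sep 5, 2208 → Sep 5, 2209: 365 days.
Sep 5, 2209 → Oct 5, 2209: 30 days (September has 30).
Oct 5, 2209 → Nov 5, 2209: 31 days (October has 31).
Nov 5, 2209 → Dec 5, 2209: 30 days (November has 30).
Dec 5, 2209 → Jan 5, 2210: 31 days (December has 31).
Jan 5, 2210 → Feb 5, 2210: 31 days (January has 31).
Feb 5, 2210 → Mar 5, 2210: 28 days (February has 28).
Mar 5, 2210 → Apr 5, 2210: 31 days (March has 31).
Apr 5, 2210 → May 5, 2210: 30 days (April has 30).
May 5, 2210 → May 25, 2210: 20 days.
Total: 7566 days.

7566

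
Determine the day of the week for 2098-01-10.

Doomsday rule: the anchor day for the 2000s is Tuesday. For year 98: 98÷12 = 8 r 2, and 2÷4 = 0, so 8+2+0 = 10.
Tuesday + 10 ≡ Friday — that's 2098's doomsday.
In January the doomsday date is Jan 3 (2098 is not a leap year).
Jan 10 is 7 days after Jan 3; 7 mod 7 = 0, so Friday + 0 = Friday.

Friday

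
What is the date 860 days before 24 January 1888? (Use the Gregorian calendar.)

−365 (one year) → Jan 24, 1887 (495 left).
−365 (one year) → Jan 24, 1886 (130 left).
−24 → Dec 31, 1885 (end of Dec, 31 days; 106 left).
−31 → Nov 30, 1885 (end of Nov, 30 days; 75 left).
−30 → Oct 31, 1885 (end of Oct, 31 days; 45 left).
−31 → Sep 30, 1885 (end of Sep, 30 days; 14 left).
−14 → Sep 16, 1885.

September 16, 1885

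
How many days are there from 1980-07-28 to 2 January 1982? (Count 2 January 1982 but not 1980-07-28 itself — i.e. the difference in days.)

Jul 28, 1980 → Jul 28, 1981: 365 days.
Jul 28, 1981 → Aug 28, 1981: 31 days (July has 31).
Aug 28, 1981 → Sep 28, 1981: 31 days (August has 31).
Sep 28, 1981 → Oct 28, 1981: 30 days (September has 30).
Oct 28, 1981 → Nov 28, 1981: 31 days (October has 31).
Nov 28, 1981 → Dec 28, 1981: 30 days (November has 30).
Dec 28, 1981 → Jan 2, 1982: 5 days.
Total: 523 days.

523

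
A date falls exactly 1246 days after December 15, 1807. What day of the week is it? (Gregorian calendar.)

Dec 15, 1807 is a Tuesday.
1246 mod 7 = 0, so 1246 days after a Tuesday is Tuesday + 0 = Tuesday.

Tuesday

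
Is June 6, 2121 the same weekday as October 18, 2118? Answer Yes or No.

No

From Oct 18, 2118 to Jun 6, 2121 is 962 days.
962 mod 7 = 3, so they are different weekdays.
(Oct 18, 2118 is a Tuesday; Jun 6, 2121 is a Friday.)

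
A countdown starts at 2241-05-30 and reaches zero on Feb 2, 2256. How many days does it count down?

May 30, 2241 → May 30, 2242: 365 days.
May 30, 2242 → May 30, 2243: 365 days.
May 30, 2243 → May 30, 2244: 366 days (Feb 29, 2244 is in that span).
May 30, 2244 → May 30, 2245: 365 days.
May 30, 2245 → May 30, 2246: 365 days.
May 30, 2246 → May 30, 2247: 365 days.
May 30, 2247 → May 30, 2248: 366 days (Feb 29, 2248 is in that span).
May 30, 2248 → May 30, 2249: 365 days.
May 30, 2249 → May 30, 2250: 365 days.
May 30, 2250 → May 30, 2251: 365 days.
May 30, 2251 → May 30, 2252: 366 days (Feb 29, 2252 is in that span).
May 30, 2252 → May 30, 2253: 365 days.
May 30, 2253 → May 30, 2254: 365 days.
May 30, 2254 → May 30, 2255: 365 days.
May 30, 2255 → Jun 30, 2255: 31 days (May has 31).
Jun 30, 2255 → Jul 30, 2255: 30 days (June has 30).
Jul 30, 2255 → Aug 30, 2255: 31 days (July has 31).
Aug 30, 2255 → Sep 30, 2255: 31 days (August has 31).
Sep 30, 2255 → Oct 30, 2255: 30 days (September has 30).
Oct 30, 2255 → Nov 30, 2255: 31 days (October has 31).
Nov 30, 2255 → Dec 30, 2255: 30 days (November has 30).
Dec 30, 2255 → Jan 30, 2256: 31 days (December has 31).
Jan 30, 2256 → Feb 2, 2256: 3 days.
Total: 5361 days.

5361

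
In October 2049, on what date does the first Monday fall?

October 4, 2049

October 1, 2049 is a Friday.
The first Monday is therefore October 4 (3 days later).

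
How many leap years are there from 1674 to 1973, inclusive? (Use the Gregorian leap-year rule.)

Multiples of 4 in [1674,1973]: 75.
Of those, multiples of 100: 3 (not leap unless ÷400).
Multiples of 400: 0.
Leap years = 75 − 3 + 0 = 72.

72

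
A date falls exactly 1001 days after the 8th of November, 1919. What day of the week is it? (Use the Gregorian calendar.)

Saturday

Nov 8, 1919 is a Saturday.
1001 mod 7 = 0, so 1001 days after a Saturday is Saturday + 0 = Saturday.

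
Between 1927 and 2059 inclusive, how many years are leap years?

Multiples of 4 in [1927,2059]: 33.
Of those, multiples of 100: 1 (not leap unless ÷400).
Multiples of 400: 1.
Leap years = 33 − 1 + 1 = 33.

33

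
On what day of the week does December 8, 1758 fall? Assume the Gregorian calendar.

Friday

Doomsday rule: the anchor day for the 1700s is Sunday. For year 58: 58÷12 = 4 r 10, and 10÷4 = 2, so 4+10+2 = 16.
Sunday + 16 ≡ Tuesday — that's 1758's doomsday.
In December the doomsday date is Dec 12.
Dec 8 is 4 days before Dec 12; 4 mod 7 = 4, so Tuesday − 4 = Friday.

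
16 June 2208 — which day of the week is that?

Doomsday rule: the anchor day for the 2200s is Friday. For year 08: 8÷12 = 0 r 8, and 8÷4 = 2, so 0+8+2 = 10.
Friday + 10 ≡ Monday — that's 2208's doomsday.
In June the doomsday date is Jun 6.
Jun 16 is 10 days after Jun 6; 10 mod 7 = 3, so Monday + 3 = Thursday.

Thursday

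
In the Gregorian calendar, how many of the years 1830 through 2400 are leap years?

139

Multiples of 4 in [1830,2400]: 143.
Of those, multiples of 100: 6 (not leap unless ÷400).
Multiples of 400: 2.
Leap years = 143 − 6 + 2 = 139.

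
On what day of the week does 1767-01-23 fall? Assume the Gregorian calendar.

Doomsday rule: the anchor day for the 1700s is Sunday. For year 67: 67÷12 = 5 r 7, and 7÷4 = 1, so 5+7+1 = 13.
Sunday + 13 ≡ Saturday — that's 1767's doomsday.
In January the doomsday date is Jan 3 (1767 is not a leap year).
Jan 23 is 20 days after Jan 3; 20 mod 7 = 6, so Saturday + 6 = Friday.

Friday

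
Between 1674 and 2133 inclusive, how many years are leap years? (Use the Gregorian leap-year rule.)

Multiples of 4 in [1674,2133]: 115.
Of those, multiples of 100: 5 (not leap unless ÷400).
Multiples of 400: 1.
Leap years = 115 − 5 + 1 = 111.

111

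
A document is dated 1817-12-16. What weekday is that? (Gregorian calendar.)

Tuesday

Doomsday rule: the anchor day for the 1800s is Friday. For year 17: 17÷12 = 1 r 5, and 5÷4 = 1, so 1+5+1 = 7.
Friday + 7 ≡ Friday — that's 1817's doomsday.
In December the doomsday date is Dec 12.
Dec 16 is 4 days after Dec 12; 4 mod 7 = 4, so Friday + 4 = Tuesday.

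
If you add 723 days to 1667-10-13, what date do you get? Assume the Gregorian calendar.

+366 (one year; includes Feb 29, 1668) → Oct 13, 1668 (357 left).
Oct has 31 days: +19 → Nov 1, 1668 (338 left).
Nov has 30 days: +30 → Dec 1, 1668 (308 left).
Dec has 31 days: +31 → Jan 1, 1669 (277 left).
Jan has 31 days: +31 → Feb 1, 1669 (246 left).
Feb has 28 days: +28 → Mar 1, 1669 (218 left).
Mar has 31 days: +31 → Apr 1, 1669 (187 left).
Apr has 30 days: +30 → May 1, 1669 (157 left).
May has 31 days: +31 → Jun 1, 1669 (126 left).
Jun has 30 days: +30 → Jul 1, 1669 (96 left).
Jul has 31 days: +31 → Aug 1, 1669 (65 left).
Aug has 31 days: +31 → Sep 1, 1669 (34 left).
Sep has 30 days: +30 → Oct 1, 1669 (4 left).
+4 → Oct 5, 1669.

October 5, 1669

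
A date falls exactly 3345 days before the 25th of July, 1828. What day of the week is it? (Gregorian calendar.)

First find the weekday of Jul 25, 1828. Doomsday rule: the anchor day for the 1800s is Friday. For year 28: 28÷12 = 2 r 4, and 4÷4 = 1, so 2+4+1 = 7.
Friday + 7 ≡ Friday — that's 1828's doomsday.
In July the doomsday date is Jul 11.
Jul 25 is 14 days after Jul 11; 14 mod 7 = 0, so Friday + 0 = Friday.
3345 mod 7 = 6, so 3345 days before a Friday is Friday − 6 = Saturday.

Saturday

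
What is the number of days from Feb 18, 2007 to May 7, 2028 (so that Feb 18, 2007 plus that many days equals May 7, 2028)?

7749

Feb 18, 2007 → Feb 18, 2008: 365 days.
Feb 18, 2008 → Feb 18, 2009: 366 days (Feb 29, 2008 is in that span).
Feb 18, 2009 → Feb 18, 2010: 365 days.
Feb 18, 2010 → Feb 18, 2011: 365 days.
Feb 18, 2011 → Feb 18, 2012: 365 days.
Feb 18, 2012 → Feb 18, 2013: 366 days (Feb 29, 2012 is in that span).
Feb 18, 2013 → Feb 18, 2014: 365 days.
Feb 18, 2014 → Feb 18, 2015: 365 days.
Feb 18, 2015 → Feb 18, 2016: 365 days.
Feb 18, 2016 → Feb 18, 2017: 366 days (Feb 29, 2016 is in that span).
Feb 18, 2017 → Feb 18, 2018: 365 days.
Feb 18, 2018 → Feb 18, 2019: 365 days.
Feb 18, 2019 → Feb 18, 2020: 365 days.
Feb 18, 2020 → Feb 18, 2021: 366 days (Feb 29, 2020 is in that span).
Feb 18, 2021 → Feb 18, 2022: 365 days.
Feb 18, 2022 → Feb 18, 2023: 365 days.
Feb 18, 2023 → Feb 18, 2024: 365 days.
Feb 18, 2024 → Feb 18, 2025: 366 days (Feb 29, 2024 is in that span).
Feb 18, 2025 → Feb 18, 2026: 365 days.
Feb 18, 2026 → Feb 18, 2027: 365 days.
Feb 18, 2027 → Feb 18, 2028: 365 days.
Feb 18, 2028 → Mar 18, 2028: 29 days (February has 29).
Mar 18, 2028 → Apr 18, 2028: 31 days (March has 31).
Apr 18, 2028 → May 7, 2028: 19 days.
Total: 7749 days.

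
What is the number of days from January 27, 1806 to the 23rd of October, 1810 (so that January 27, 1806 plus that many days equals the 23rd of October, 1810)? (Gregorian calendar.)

1730

Jan 27, 1806 → Jan 27, 1807: 365 days.
Jan 27, 1807 → Jan 27, 1808: 365 days.
Jan 27, 1808 → Jan 27, 1809: 366 days (Feb 29, 1808 is in that span).
Jan 27, 1809 → Jan 27, 1810: 365 days.
Jan 27, 1810 → Feb 27, 1810: 31 days (January has 31).
Feb 27, 1810 → Mar 27, 1810: 28 days (February has 28).
Mar 27, 1810 → Apr 27, 1810: 31 days (March has 31).
Apr 27, 1810 → May 27, 1810: 30 days (April has 30).
May 27, 1810 → Jun 27, 1810: 31 days (May has 31).
Jun 27, 1810 → Jul 27, 1810: 30 days (June has 30).
Jul 27, 1810 → Aug 27, 1810: 31 days (July has 31).
Aug 27, 1810 → Sep 27, 1810: 31 days (August has 31).
Sep 27, 1810 → Oct 23, 1810: 26 days.
Total: 1730 days.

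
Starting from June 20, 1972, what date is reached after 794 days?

+365 (one year) → Jun 20, 1973 (429 left).
+365 (one year) → Jun 20, 1974 (64 left).
Jun has 30 days: +11 → Jul 1, 1974 (53 left).
Jul has 31 days: +31 → Aug 1, 1974 (22 left).
+22 → Aug 23, 1974.

August 23, 1974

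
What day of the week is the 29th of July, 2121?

Doomsday rule: the anchor day for the 2100s is Sunday. For year 21: 21÷12 = 1 r 9, and 9÷4 = 2, so 1+9+2 = 12.
Sunday + 12 ≡ Friday — that's 2121's doomsday.
In July the doomsday date is Jul 11.
Jul 29 is 18 days after Jul 11; 18 mod 7 = 4, so Friday + 4 = Tuesday.

Tuesday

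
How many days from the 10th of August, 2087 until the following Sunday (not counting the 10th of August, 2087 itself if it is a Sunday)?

7

Aug 10, 2087 is a Sunday.
From Sunday to the next Sunday is 7 days.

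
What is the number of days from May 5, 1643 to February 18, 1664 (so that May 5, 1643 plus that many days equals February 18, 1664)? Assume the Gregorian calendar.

May 5, 1643 → May 5, 1644: 366 days (Feb 29, 1644 is in that span).
May 5, 1644 → May 5, 1645: 365 days.
May 5, 1645 → May 5, 1646: 365 days.
May 5, 1646 → May 5, 1647: 365 days.
May 5, 1647 → May 5, 1648: 366 days (Feb 29, 1648 is in that span).
May 5, 1648 → May 5, 1649: 365 days.
May 5, 1649 → May 5, 1650: 365 days.
May 5, 1650 → May 5, 1651: 365 days.
May 5, 1651 → May 5, 1652: 366 days (Feb 29, 1652 is in that span).
May 5, 1652 → May 5, 1653: 365 days.
May 5, 1653 → May 5, 1654: 365 days.
May 5, 1654 → May 5, 1655: 365 days.
May 5, 1655 → May 5, 1656: 366 days (Feb 29, 1656 is in that span).
May 5, 1656 → May 5, 1657: 365 days.
May 5, 1657 → May 5, 1658: 365 days.
May 5, 1658 → May 5, 1659: 365 days.
May 5, 1659 → May 5, 1660: 366 days (Feb 29, 1660 is in that span).
May 5, 1660 → May 5, 1661: 365 days.
May 5, 1661 → May 5, 1662: 365 days.
May 5, 1662 → May 5, 1663: 365 days.
May 5, 1663 → Jun 5, 1663: 31 days (May has 31).
Jun 5, 1663 → Jul 5, 1663: 30 days (June has 30).
Jul 5, 1663 → Aug 5, 1663: 31 days (July has 31).
Aug 5, 1663 → Sep 5, 1663: 31 days (August has 31).
Sep 5, 1663 → Oct 5, 1663: 30 days (September has 30).
Oct 5, 1663 → Nov 5, 1663: 31 days (October has 31).
Nov 5, 1663 → Dec 5, 1663: 30 days (November has 30).
Dec 5, 1663 → Jan 5, 1664: 31 days (December has 31).
Jan 5, 1664 → Feb 5, 1664: 31 days (January has 31).
Feb 5, 1664 → Feb 18, 1664: 13 days.
Total: 7594 days.

7594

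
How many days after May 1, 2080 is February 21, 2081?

May 1, 2080 → Jun 1, 2080: 31 days (May has 31).
Jun 1, 2080 → Jul 1, 2080: 30 days (June has 30).
Jul 1, 2080 → Aug 1, 2080: 31 days (July has 31).
Aug 1, 2080 → Sep 1, 2080: 31 days (August has 31).
Sep 1, 2080 → Oct 1, 2080: 30 days (September has 30).
Oct 1, 2080 → Nov 1, 2080: 31 days (October has 31).
Nov 1, 2080 → Dec 1, 2080: 30 days (November has 30).
Dec 1, 2080 → Jan 1, 2081: 31 days (December has 31).
Jan 1, 2081 → Feb 1, 2081: 31 days (January has 31).
Feb 1, 2081 → Feb 21, 2081: 20 days.
Total: 296 days.

296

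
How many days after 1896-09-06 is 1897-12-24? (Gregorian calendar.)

Sep 6, 1896 → Sep 6, 1897: 365 days.
Sep 6, 1897 → Oct 6, 1897: 30 days (September has 30).
Oct 6, 1897 → Nov 6, 1897: 31 days (October has 31).
Nov 6, 1897 → Dec 6, 1897: 30 days (November has 30).
Dec 6, 1897 → Dec 24, 1897: 18 days.
Total: 474 days.

474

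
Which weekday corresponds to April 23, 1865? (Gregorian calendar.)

Doomsday rule: the anchor day for the 1800s is Friday. For year 65: 65÷12 = 5 r 5, and 5÷4 = 1, so 5+5+1 = 11.
Friday + 11 ≡ Tuesday — that's 1865's doomsday.
In April the doomsday date is Apr 4.
Apr 23 is 19 days after Apr 4; 19 mod 7 = 5, so Tuesday + 5 = Sunday.

Sunday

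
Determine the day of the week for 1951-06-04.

Doomsday rule: the anchor day for the 1900s is Wednesday. For year 51: 51÷12 = 4 r 3, and 3÷4 = 0, so 4+3+0 = 7.
Wednesday + 7 ≡ Wednesday — that's 1951's doomsday.
In June the doomsday date is Jun 6.
Jun 4 is 2 days before Jun 6; 2 mod 7 = 2, so Wednesday − 2 = Monday.

Monday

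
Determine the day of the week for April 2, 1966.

January 1, 1966 is a Saturday.
Jan 1, 1966 → Feb 1, 1966: 31 days (January has 31).
Feb 1, 1966 → Mar 1, 1966: 28 days (February has 28).
Mar 1, 1966 → Apr 1, 1966: 31 days (March has 31).
Apr 1, 1966 → Apr 2, 1966: 1 days.
Total: 91 days.
91 mod 7 = 0, so Saturday + 0 = Saturday.

Saturday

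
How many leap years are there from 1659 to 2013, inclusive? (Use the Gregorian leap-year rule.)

Multiples of 4 in [1659,2013]: 89.
Of those, multiples of 100: 4 (not leap unless ÷400).
Multiples of 400: 1.
Leap years = 89 − 4 + 1 = 86.

86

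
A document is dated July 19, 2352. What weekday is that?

Doomsday rule: the anchor day for the 2300s is Wednesday. For year 52: 52÷12 = 4 r 4, and 4÷4 = 1, so 4+4+1 = 9.
Wednesday + 9 ≡ Friday — that's 2352's doomsday.
In July the doomsday date is Jul 11.
Jul 19 is 8 days after Jul 11; 8 mod 7 = 1, so Friday + 1 = Saturday.

Saturday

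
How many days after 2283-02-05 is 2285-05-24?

839

Feb 5, 2283 → Feb 5, 2284: 365 days.
Feb 5, 2284 → Feb 5, 2285: 366 days (Feb 29, 2284 is in that span).
Feb 5, 2285 → Mar 5, 2285: 28 days (February has 28).
Mar 5, 2285 → Apr 5, 2285: 31 days (March has 31).
Apr 5, 2285 → May 5, 2285: 30 days (April has 30).
May 5, 2285 → May 24, 2285: 19 days.
Total: 839 days.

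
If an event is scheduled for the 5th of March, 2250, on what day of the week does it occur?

Tuesday

Doomsday rule: the anchor day for the 2200s is Friday. For year 50: 50÷12 = 4 r 2, and 2÷4 = 0, so 4+2+0 = 6.
Friday + 6 ≡ Thursday — that's 2250's doomsday.
In March the doomsday date is Mar 14.
Mar 5 is 9 days before Mar 14; 9 mod 7 = 2, so Thursday − 2 = Tuesday.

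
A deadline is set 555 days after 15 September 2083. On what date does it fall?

March 23, 2085

+366 (one year; includes Feb 29, 2084) → Sep 15, 2084 (189 left).
Sep has 30 days: +16 → Oct 1, 2084 (173 left).
Oct has 31 days: +31 → Nov 1, 2084 (142 left).
Nov has 30 days: +30 → Dec 1, 2084 (112 left).
Dec has 31 days: +31 → Jan 1, 2085 (81 left).
Jan has 31 days: +31 → Feb 1, 2085 (50 left).
Feb has 28 days: +28 → Mar 1, 2085 (22 left).
+22 → Mar 23, 2085.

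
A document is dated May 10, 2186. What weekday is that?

Wednesday

Doomsday rule: the anchor day for the 2100s is Sunday. For year 86: 86÷12 = 7 r 2, and 2÷4 = 0, so 7+2+0 = 9.
Sunday + 9 ≡ Tuesday — that's 2186's doomsday.
In May the doomsday date is May 9.
May 10 is 1 day after May 9; 1 mod 7 = 1, so Tuesday + 1 = Wednesday.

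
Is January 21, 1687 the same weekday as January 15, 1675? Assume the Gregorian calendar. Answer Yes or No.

Yes

From Jan 15, 1675 to Jan 21, 1687 is 4389 days.
4389 mod 7 = 0, so they are the same weekday.
(Jan 15, 1675 is a Tuesday; Jan 21, 1687 is a Tuesday.)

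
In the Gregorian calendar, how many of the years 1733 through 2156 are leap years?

103

Multiples of 4 in [1733,2156]: 106.
Of those, multiples of 100: 4 (not leap unless ÷400).
Multiples of 400: 1.
Leap years = 106 − 4 + 1 = 103.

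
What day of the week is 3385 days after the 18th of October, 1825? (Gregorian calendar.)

First find the weekday of Oct 18, 1825. Doomsday rule: the anchor day for the 1800s is Friday. For year 25: 25÷12 = 2 r 1, and 1÷4 = 0, so 2+1+0 = 3.
Friday + 3 ≡ Monday — that's 1825's doomsday.
In October the doomsday date is Oct 10.
Oct 18 is 8 days after Oct 10; 8 mod 7 = 1, so Monday + 1 = Tuesday.
3385 mod 7 = 4, so 3385 days after a Tuesday is Tuesday + 4 = Saturday.

Saturday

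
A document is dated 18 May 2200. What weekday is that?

Sunday

Doomsday rule: the anchor day for the 2200s is Friday. For year 00: 0÷12 = 0 r 0, and 0÷4 = 0, so 0+0+0 = 0.
Friday + 0 ≡ Friday — that's 2200's doomsday.
In May the doomsday date is May 9.
May 18 is 9 days after May 9; 9 mod 7 = 2, so Friday + 2 = Sunday.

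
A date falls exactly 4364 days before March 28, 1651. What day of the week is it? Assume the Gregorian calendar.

Saturday

Mar 28, 1651 is a Tuesday.
4364 mod 7 = 3, so 4364 days before a Tuesday is Tuesday − 3 = Saturday.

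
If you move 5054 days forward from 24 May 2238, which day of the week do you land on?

First find the weekday of May 24, 2238. Doomsday rule: the anchor day for the 2200s is Friday. For year 38: 38÷12 = 3 r 2, and 2÷4 = 0, so 3+2+0 = 5.
Friday + 5 ≡ Wednesday — that's 2238's doomsday.
In May the doomsday date is May 9.
May 24 is 15 days after May 9; 15 mod 7 = 1, so Wednesday + 1 = Thursday.
5054 mod 7 = 0, so 5054 days after a Thursday is Thursday + 0 = Thursday.

Thursday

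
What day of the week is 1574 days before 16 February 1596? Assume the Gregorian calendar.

Saturday

First find the weekday of Feb 16, 1596. Doomsday rule: the anchor day for the 1500s is Wednesday. For year 96: 96÷12 = 8 r 0, and 0÷4 = 0, so 8+0+0 = 8.
Wednesday + 8 ≡ Thursday — that's 1596's doomsday.
In February the doomsday date is Feb 29 (1596 is a leap year (divisible by 4)).
Feb 16 is 13 days before Feb 29; 13 mod 7 = 6, so Thursday − 6 = Friday.
1574 mod 7 = 6, so 1574 days before a Friday is Friday − 6 = Saturday.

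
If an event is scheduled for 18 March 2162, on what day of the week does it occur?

Doomsday rule: the anchor day for the 2100s is Sunday. For year 62: 62÷12 = 5 r 2, and 2÷4 = 0, so 5+2+0 = 7.
Sunday + 7 ≡ Sunday — that's 2162's doomsday.
In March the doomsday date is Mar 14.
Mar 18 is 4 days after Mar 14; 4 mod 7 = 4, so Sunday + 4 = Thursday.

Thursday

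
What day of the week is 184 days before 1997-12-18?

First find the weekday of Dec 18, 1997. Doomsday rule: the anchor day for the 1900s is Wednesday. For year 97: 97÷12 = 8 r 1, and 1÷4 = 0, so 8+1+0 = 9.
Wednesday + 9 ≡ Friday — that's 1997's doomsday.
In December the doomsday date is Dec 12.
Dec 18 is 6 days after Dec 12; 6 mod 7 = 6, so Friday + 6 = Thursday.
184 mod 7 = 2, so 184 days before a Thursday is Thursday − 2 = Tuesday.

Tuesday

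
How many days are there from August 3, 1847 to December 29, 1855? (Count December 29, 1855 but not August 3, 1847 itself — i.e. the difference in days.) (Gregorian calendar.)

3070

Aug 3, 1847 → Aug 3, 1848: 366 days (Feb 29, 1848 is in that span).
Aug 3, 1848 → Aug 3, 1849: 365 days.
Aug 3, 1849 → Aug 3, 1850: 365 days.
Aug 3, 1850 → Aug 3, 1851: 365 days.
Aug 3, 1851 → Aug 3, 1852: 366 days (Feb 29, 1852 is in that span).
Aug 3, 1852 → Aug 3, 1853: 365 days.
Aug 3, 1853 → Aug 3, 1854: 365 days.
Aug 3, 1854 → Aug 3, 1855: 365 days.
Aug 3, 1855 → Sep 3, 1855: 31 days (August has 31).
Sep 3, 1855 → Oct 3, 1855: 30 days (September has 30).
Oct 3, 1855 → Nov 3, 1855: 31 days (October has 31).
Nov 3, 1855 → Dec 3, 1855: 30 days (November has 30).
Dec 3, 1855 → Dec 29, 1855: 26 days.
Total: 3070 days.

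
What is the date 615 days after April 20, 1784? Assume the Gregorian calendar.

December 26, 1785

+365 (one year) → Apr 20, 1785 (250 left).
Apr has 30 days: +11 → May 1, 1785 (239 left).
May has 31 days: +31 → Jun 1, 1785 (208 left).
Jun has 30 days: +30 → Jul 1, 1785 (178 left).
Jul has 31 days: +31 → Aug 1, 1785 (147 left).
Aug has 31 days: +31 → Sep 1, 1785 (116 left).
Sep has 30 days: +30 → Oct 1, 1785 (86 left).
Oct has 31 days: +31 → Nov 1, 1785 (55 left).
Nov has 30 days: +30 → Dec 1, 1785 (25 left).
+25 → Dec 26, 1785.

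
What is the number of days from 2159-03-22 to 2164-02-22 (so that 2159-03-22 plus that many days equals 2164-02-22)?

Mar 22, 2159 → Mar 22, 2160: 366 days (Feb 29, 2160 is in that span).
Mar 22, 2160 → Mar 22, 2161: 365 days.
Mar 22, 2161 → Mar 22, 2162: 365 days.
Mar 22, 2162 → Mar 22, 2163: 365 days.
Mar 22, 2163 → Apr 22, 2163: 31 days (March has 31).
Apr 22, 2163 → May 22, 2163: 30 days (April has 30).
May 22, 2163 → Jun 22, 2163: 31 days (May has 31).
Jun 22, 2163 → Jul 22, 2163: 30 days (June has 30).
Jul 22, 2163 → Aug 22, 2163: 31 days (July has 31).
Aug 22, 2163 → Sep 22, 2163: 31 days (August has 31).
Sep 22, 2163 → Oct 22, 2163: 30 days (September has 30).
Oct 22, 2163 → Nov 22, 2163: 31 days (October has 31).
Nov 22, 2163 → Dec 22, 2163: 30 days (November has 30).
Dec 22, 2163 → Jan 22, 2164: 31 days (December has 31).
Jan 22, 2164 → Feb 22, 2164: 31 days.
Total: 1798 days.

1798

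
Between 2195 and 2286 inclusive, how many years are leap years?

22

Multiples of 4 in [2195,2286]: 23.
Of those, multiples of 100: 1 (not leap unless ÷400).
Multiples of 400: 0.
Leap years = 23 − 1 + 0 = 22.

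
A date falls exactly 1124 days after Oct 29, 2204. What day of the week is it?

Oct 29, 2204 is a Monday.
1124 mod 7 = 4, so 1124 days after a Monday is Monday + 4 = Friday.

Friday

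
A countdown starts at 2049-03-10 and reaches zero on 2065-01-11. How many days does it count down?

Mar 10, 2049 → Mar 10, 2050: 365 days.
Mar 10, 2050 → Mar 10, 2051: 365 days.
Mar 10, 2051 → Mar 10, 2052: 366 days (Feb 29, 2052 is in that span).
Mar 10, 2052 → Mar 10, 2053: 365 days.
Mar 10, 2053 → Mar 10, 2054: 365 days.
Mar 10, 2054 → Mar 10, 2055: 365 days.
Mar 10, 2055 → Mar 10, 2056: 366 days (Feb 29, 2056 is in that span).
Mar 10, 2056 → Mar 10, 2057: 365 days.
Mar 10, 2057 → Mar 10, 2058: 365 days.
Mar 10, 2058 → Mar 10, 2059: 365 days.
Mar 10, 2059 → Mar 10, 2060: 366 days (Feb 29, 2060 is in that span).
Mar 10, 2060 → Mar 10, 2061: 365 days.
Mar 10, 2061 → Mar 10, 2062: 365 days.
Mar 10, 2062 → Mar 10, 2063: 365 days.
Mar 10, 2063 → Mar 10, 2064: 366 days (Feb 29, 2064 is in that span).
Mar 10, 2064 → Apr 10, 2064: 31 days (March has 31).
Apr 10, 2064 → May 10, 2064: 30 days (April has 30).
May 10, 2064 → Jun 10, 2064: 31 days (May has 31).
Jun 10, 2064 → Jul 10, 2064: 30 days (June has 30).
Jul 10, 2064 → Aug 10, 2064: 31 days (July has 31).
Aug 10, 2064 → Sep 10, 2064: 31 days (August has 31).
Sep 10, 2064 → Oct 10, 2064: 30 days (September has 30).
Oct 10, 2064 → Nov 10, 2064: 31 days (October has 31).
Nov 10, 2064 → Dec 10, 2064: 30 days (November has 30).
Dec 10, 2064 → Jan 10, 2065: 31 days (December has 31).
Jan 10, 2065 → Jan 11, 2065: 1 days.
Total: 5786 days.

5786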